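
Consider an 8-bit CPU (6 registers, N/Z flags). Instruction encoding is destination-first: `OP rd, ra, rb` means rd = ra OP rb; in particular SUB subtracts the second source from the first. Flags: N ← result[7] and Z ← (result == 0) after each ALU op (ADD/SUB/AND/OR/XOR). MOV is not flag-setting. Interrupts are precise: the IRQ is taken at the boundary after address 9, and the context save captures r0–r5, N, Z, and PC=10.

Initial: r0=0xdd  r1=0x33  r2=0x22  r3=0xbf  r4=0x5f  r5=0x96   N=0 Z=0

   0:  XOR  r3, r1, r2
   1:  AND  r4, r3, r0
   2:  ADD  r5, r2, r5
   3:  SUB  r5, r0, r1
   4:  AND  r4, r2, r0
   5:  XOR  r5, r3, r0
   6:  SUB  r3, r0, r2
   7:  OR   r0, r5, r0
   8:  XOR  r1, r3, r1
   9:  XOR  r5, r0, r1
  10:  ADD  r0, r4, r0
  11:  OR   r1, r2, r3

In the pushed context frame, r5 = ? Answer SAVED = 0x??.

SAVED = 0x55

after  0: r0=0xdd r1=0x33 r2=0x22 r3=0x11 r4=0x5f r5=0x96  N=0 Z=0
after  1: r0=0xdd r1=0x33 r2=0x22 r3=0x11 r4=0x11 r5=0x96  N=0 Z=0
after  2: r0=0xdd r1=0x33 r2=0x22 r3=0x11 r4=0x11 r5=0xb8  N=1 Z=0
after  3: r0=0xdd r1=0x33 r2=0x22 r3=0x11 r4=0x11 r5=0xaa  N=1 Z=0
after  4: r0=0xdd r1=0x33 r2=0x22 r3=0x11 r4=0x00 r5=0xaa  N=0 Z=1
after  5: r0=0xdd r1=0x33 r2=0x22 r3=0x11 r4=0x00 r5=0xcc  N=1 Z=0
after  6: r0=0xdd r1=0x33 r2=0x22 r3=0xbb r4=0x00 r5=0xcc  N=1 Z=0
after  7: r0=0xdd r1=0x33 r2=0x22 r3=0xbb r4=0x00 r5=0xcc  N=1 Z=0
after  8: r0=0xdd r1=0x88 r2=0x22 r3=0xbb r4=0x00 r5=0xcc  N=1 Z=0
after  9: r0=0xdd r1=0x88 r2=0x22 r3=0xbb r4=0x00 r5=0x55  N=0 Z=0
-- IRQ taken; context saved, return-PC = 10 --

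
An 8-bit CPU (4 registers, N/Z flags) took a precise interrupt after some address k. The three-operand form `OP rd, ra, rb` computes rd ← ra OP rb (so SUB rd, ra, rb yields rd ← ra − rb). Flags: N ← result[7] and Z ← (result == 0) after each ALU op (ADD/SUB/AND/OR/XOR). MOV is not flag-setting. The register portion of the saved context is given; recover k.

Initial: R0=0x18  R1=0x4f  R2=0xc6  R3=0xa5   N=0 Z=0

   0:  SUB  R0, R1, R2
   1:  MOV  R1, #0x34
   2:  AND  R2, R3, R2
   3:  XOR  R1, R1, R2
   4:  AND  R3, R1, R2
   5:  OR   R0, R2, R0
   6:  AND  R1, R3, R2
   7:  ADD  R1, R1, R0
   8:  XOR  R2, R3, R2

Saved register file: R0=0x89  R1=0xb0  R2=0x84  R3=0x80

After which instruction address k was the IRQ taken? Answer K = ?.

after  0: R0=0x89 R1=0x4f R2=0xc6 R3=0xa5  N=1 Z=0
after  1: R0=0x89 R1=0x34 R2=0xc6 R3=0xa5  N=1 Z=0
after  2: R0=0x89 R1=0x34 R2=0x84 R3=0xa5  N=1 Z=0
after  3: R0=0x89 R1=0xb0 R2=0x84 R3=0xa5  N=1 Z=0
after  4: R0=0x89 R1=0xb0 R2=0x84 R3=0x80  N=1 Z=0
-- IRQ taken; context saved, return-PC = 5 --

K = 4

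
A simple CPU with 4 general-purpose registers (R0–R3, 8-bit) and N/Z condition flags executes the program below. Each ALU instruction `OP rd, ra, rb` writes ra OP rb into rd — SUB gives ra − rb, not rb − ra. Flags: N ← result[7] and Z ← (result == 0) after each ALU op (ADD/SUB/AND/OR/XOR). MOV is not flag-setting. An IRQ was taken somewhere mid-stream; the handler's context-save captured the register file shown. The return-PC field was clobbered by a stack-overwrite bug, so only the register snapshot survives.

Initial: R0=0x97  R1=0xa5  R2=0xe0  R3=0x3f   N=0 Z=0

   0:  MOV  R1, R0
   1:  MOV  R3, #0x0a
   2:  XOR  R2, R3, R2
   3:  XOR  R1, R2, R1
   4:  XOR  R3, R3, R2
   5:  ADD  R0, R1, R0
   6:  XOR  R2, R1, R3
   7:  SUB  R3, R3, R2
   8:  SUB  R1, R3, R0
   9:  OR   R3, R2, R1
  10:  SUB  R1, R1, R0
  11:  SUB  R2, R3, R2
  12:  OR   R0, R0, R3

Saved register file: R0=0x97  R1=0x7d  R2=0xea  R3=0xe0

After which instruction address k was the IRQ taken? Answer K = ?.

after  0: R0=0x97 R1=0x97 R2=0xe0 R3=0x3f  N=0 Z=0
after  1: R0=0x97 R1=0x97 R2=0xe0 R3=0x0a  N=0 Z=0
after  2: R0=0x97 R1=0x97 R2=0xea R3=0x0a  N=1 Z=0
after  3: R0=0x97 R1=0x7d R2=0xea R3=0x0a  N=0 Z=0
after  4: R0=0x97 R1=0x7d R2=0xea R3=0xe0  N=1 Z=0
-- IRQ taken; context saved, return-PC = 5 --

K = 4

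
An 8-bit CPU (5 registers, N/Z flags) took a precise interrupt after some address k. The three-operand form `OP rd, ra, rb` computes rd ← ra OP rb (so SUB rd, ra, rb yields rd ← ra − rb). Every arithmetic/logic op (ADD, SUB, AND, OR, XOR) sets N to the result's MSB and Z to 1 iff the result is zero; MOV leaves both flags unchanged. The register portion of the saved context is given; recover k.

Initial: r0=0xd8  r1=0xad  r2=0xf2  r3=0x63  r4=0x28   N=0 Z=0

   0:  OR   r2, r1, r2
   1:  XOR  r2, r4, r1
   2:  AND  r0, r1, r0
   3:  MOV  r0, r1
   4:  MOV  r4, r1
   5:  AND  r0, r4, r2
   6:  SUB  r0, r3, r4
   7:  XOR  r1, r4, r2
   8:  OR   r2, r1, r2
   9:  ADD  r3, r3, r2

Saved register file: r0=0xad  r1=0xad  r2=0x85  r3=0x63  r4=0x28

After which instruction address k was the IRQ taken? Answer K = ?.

after  0: r0=0xd8 r1=0xad r2=0xff r3=0x63 r4=0x28  N=1 Z=0
after  1: r0=0xd8 r1=0xad r2=0x85 r3=0x63 r4=0x28  N=1 Z=0
after  2: r0=0x88 r1=0xad r2=0x85 r3=0x63 r4=0x28  N=1 Z=0
after  3: r0=0xad r1=0xad r2=0x85 r3=0x63 r4=0x28  N=1 Z=0
-- IRQ taken; context saved, return-PC = 4 --

K = 3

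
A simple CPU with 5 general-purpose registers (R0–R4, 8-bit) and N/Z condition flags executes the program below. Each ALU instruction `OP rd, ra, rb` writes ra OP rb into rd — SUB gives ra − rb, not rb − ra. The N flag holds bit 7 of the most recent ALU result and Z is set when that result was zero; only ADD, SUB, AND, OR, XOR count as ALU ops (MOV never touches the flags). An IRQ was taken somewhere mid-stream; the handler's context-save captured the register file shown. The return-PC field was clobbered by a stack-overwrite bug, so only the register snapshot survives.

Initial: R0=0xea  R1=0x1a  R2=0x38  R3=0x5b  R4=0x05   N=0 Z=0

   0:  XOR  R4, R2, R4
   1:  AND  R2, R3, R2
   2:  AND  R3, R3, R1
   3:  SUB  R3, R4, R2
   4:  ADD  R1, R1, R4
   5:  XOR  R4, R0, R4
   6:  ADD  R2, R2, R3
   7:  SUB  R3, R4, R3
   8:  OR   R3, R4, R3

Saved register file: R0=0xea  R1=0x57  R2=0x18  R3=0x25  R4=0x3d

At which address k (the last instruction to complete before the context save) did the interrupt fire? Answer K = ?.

after  0: R0=0xea R1=0x1a R2=0x38 R3=0x5b R4=0x3d  N=0 Z=0
after  1: R0=0xea R1=0x1a R2=0x18 R3=0x5b R4=0x3d  N=0 Z=0
after  2: R0=0xea R1=0x1a R2=0x18 R3=0x1a R4=0x3d  N=0 Z=0
after  3: R0=0xea R1=0x1a R2=0x18 R3=0x25 R4=0x3d  N=0 Z=0
after  4: R0=0xea R1=0x57 R2=0x18 R3=0x25 R4=0x3d  N=0 Z=0
-- IRQ taken; context saved, return-PC = 5 --

K = 4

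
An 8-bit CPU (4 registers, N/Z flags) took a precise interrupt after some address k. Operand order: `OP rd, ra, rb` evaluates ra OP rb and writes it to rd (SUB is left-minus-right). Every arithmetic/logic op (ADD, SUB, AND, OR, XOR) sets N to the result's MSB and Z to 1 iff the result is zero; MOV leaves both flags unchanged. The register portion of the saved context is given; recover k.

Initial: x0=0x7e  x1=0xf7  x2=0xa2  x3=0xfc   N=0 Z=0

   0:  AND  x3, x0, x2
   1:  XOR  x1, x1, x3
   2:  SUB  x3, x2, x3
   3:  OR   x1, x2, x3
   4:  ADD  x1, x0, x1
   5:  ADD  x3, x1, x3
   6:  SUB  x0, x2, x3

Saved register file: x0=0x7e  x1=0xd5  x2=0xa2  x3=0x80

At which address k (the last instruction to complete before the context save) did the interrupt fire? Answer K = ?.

after  0: x0=0x7e x1=0xf7 x2=0xa2 x3=0x22  N=0 Z=0
after  1: x0=0x7e x1=0xd5 x2=0xa2 x3=0x22  N=1 Z=0
after  2: x0=0x7e x1=0xd5 x2=0xa2 x3=0x80  N=1 Z=0
-- IRQ taken; context saved, return-PC = 3 --

K = 2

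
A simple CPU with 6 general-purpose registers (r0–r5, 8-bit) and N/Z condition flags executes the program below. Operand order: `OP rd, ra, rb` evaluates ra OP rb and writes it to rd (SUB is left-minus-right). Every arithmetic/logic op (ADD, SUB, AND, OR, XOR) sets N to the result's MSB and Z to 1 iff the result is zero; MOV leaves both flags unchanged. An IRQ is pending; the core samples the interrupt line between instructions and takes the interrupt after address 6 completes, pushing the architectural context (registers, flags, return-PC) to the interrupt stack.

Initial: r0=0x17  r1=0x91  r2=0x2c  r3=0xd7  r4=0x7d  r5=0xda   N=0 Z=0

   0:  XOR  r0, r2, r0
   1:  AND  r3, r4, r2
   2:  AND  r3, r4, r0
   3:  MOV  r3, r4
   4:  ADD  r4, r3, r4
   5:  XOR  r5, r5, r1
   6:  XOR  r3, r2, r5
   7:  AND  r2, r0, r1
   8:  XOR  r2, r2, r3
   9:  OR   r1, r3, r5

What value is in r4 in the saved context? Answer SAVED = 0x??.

after  0: r0=0x3b r1=0x91 r2=0x2c r3=0xd7 r4=0x7d r5=0xda  N=0 Z=0
after  1: r0=0x3b r1=0x91 r2=0x2c r3=0x2c r4=0x7d r5=0xda  N=0 Z=0
after  2: r0=0x3b r1=0x91 r2=0x2c r3=0x39 r4=0x7d r5=0xda  N=0 Z=0
after  3: r0=0x3b r1=0x91 r2=0x2c r3=0x7d r4=0x7d r5=0xda  N=0 Z=0
after  4: r0=0x3b r1=0x91 r2=0x2c r3=0x7d r4=0xfa r5=0xda  N=1 Z=0
after  5: r0=0x3b r1=0x91 r2=0x2c r3=0x7d r4=0xfa r5=0x4b  N=0 Z=0
after  6: r0=0x3b r1=0x91 r2=0x2c r3=0x67 r4=0xfa r5=0x4b  N=0 Z=0
-- IRQ taken; context saved, return-PC = 7 --

SAVED = 0xfa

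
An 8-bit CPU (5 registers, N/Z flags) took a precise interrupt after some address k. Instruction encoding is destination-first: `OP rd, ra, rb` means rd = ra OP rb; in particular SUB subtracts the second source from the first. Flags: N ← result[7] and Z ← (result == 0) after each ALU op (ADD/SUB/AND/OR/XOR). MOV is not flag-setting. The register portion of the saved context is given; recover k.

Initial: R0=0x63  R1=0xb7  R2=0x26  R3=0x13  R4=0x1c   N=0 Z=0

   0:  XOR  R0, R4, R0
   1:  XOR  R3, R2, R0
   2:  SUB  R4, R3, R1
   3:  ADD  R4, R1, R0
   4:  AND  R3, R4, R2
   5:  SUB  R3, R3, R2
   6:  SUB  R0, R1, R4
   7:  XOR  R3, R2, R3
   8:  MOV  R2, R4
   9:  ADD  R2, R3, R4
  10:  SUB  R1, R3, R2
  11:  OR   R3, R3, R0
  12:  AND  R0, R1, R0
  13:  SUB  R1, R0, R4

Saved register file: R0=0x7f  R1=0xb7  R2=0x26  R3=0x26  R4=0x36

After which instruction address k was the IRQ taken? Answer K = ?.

K = 4

after  0: R0=0x7f R1=0xb7 R2=0x26 R3=0x13 R4=0x1c  N=0 Z=0
after  1: R0=0x7f R1=0xb7 R2=0x26 R3=0x59 R4=0x1c  N=0 Z=0
after  2: R0=0x7f R1=0xb7 R2=0x26 R3=0x59 R4=0xa2  N=1 Z=0
after  3: R0=0x7f R1=0xb7 R2=0x26 R3=0x59 R4=0x36  N=0 Z=0
after  4: R0=0x7f R1=0xb7 R2=0x26 R3=0x26 R4=0x36  N=0 Z=0
-- IRQ taken; context saved, return-PC = 5 --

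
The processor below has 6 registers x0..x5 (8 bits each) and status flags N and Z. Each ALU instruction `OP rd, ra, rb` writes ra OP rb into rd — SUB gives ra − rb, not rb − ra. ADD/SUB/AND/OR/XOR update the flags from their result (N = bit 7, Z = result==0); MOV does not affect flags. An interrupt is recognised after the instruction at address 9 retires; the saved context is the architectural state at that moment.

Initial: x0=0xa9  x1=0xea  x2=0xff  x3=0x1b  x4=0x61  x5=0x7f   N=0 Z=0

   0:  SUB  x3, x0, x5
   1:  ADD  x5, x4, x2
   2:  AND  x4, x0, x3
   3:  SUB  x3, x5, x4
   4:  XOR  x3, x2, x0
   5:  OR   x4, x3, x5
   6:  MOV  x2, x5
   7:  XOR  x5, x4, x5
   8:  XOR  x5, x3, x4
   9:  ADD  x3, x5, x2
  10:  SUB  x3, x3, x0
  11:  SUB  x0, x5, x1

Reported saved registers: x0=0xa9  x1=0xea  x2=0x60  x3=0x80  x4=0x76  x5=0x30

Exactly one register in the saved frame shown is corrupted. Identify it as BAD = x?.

BAD = x5

after  0: x0=0xa9 x1=0xea x2=0xff x3=0x2a x4=0x61 x5=0x7f  N=0 Z=0
after  1: x0=0xa9 x1=0xea x2=0xff x3=0x2a x4=0x61 x5=0x60  N=0 Z=0
after  2: x0=0xa9 x1=0xea x2=0xff x3=0x2a x4=0x28 x5=0x60  N=0 Z=0
after  3: x0=0xa9 x1=0xea x2=0xff x3=0x38 x4=0x28 x5=0x60  N=0 Z=0
after  4: x0=0xa9 x1=0xea x2=0xff x3=0x56 x4=0x28 x5=0x60  N=0 Z=0
after  5: x0=0xa9 x1=0xea x2=0xff x3=0x56 x4=0x76 x5=0x60  N=0 Z=0
after  6: x0=0xa9 x1=0xea x2=0x60 x3=0x56 x4=0x76 x5=0x60  N=0 Z=0
after  7: x0=0xa9 x1=0xea x2=0x60 x3=0x56 x4=0x76 x5=0x16  N=0 Z=0
after  8: x0=0xa9 x1=0xea x2=0x60 x3=0x56 x4=0x76 x5=0x20  N=0 Z=0
after  9: x0=0xa9 x1=0xea x2=0x60 x3=0x80 x4=0x76 x5=0x20  N=1 Z=0
-- IRQ taken; context saved, return-PC = 10 --
mismatch: x5: reported 0x30 vs actual 0x20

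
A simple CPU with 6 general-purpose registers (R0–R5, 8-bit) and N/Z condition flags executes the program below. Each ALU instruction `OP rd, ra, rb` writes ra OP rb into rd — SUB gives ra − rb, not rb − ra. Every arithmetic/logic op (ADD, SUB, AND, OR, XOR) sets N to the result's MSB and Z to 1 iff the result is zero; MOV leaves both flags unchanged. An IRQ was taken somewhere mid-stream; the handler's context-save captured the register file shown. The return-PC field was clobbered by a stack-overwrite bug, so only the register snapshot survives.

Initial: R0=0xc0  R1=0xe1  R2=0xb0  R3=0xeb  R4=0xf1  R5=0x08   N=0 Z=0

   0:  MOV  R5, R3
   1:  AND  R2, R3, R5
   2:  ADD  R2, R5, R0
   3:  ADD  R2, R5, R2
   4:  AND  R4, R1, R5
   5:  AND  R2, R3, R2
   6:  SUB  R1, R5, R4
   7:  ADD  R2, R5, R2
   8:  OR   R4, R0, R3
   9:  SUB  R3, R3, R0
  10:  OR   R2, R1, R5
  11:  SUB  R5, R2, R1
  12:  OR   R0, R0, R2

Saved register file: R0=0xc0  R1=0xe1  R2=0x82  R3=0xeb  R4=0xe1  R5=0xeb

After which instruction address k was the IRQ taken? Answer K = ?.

K = 5

after  0: R0=0xc0 R1=0xe1 R2=0xb0 R3=0xeb R4=0xf1 R5=0xeb  N=0 Z=0
after  1: R0=0xc0 R1=0xe1 R2=0xeb R3=0xeb R4=0xf1 R5=0xeb  N=1 Z=0
after  2: R0=0xc0 R1=0xe1 R2=0xab R3=0xeb R4=0xf1 R5=0xeb  N=1 Z=0
after  3: R0=0xc0 R1=0xe1 R2=0x96 R3=0xeb R4=0xf1 R5=0xeb  N=1 Z=0
after  4: R0=0xc0 R1=0xe1 R2=0x96 R3=0xeb R4=0xe1 R5=0xeb  N=1 Z=0
after  5: R0=0xc0 R1=0xe1 R2=0x82 R3=0xeb R4=0xe1 R5=0xeb  N=1 Z=0
-- IRQ taken; context saved, return-PC = 6 --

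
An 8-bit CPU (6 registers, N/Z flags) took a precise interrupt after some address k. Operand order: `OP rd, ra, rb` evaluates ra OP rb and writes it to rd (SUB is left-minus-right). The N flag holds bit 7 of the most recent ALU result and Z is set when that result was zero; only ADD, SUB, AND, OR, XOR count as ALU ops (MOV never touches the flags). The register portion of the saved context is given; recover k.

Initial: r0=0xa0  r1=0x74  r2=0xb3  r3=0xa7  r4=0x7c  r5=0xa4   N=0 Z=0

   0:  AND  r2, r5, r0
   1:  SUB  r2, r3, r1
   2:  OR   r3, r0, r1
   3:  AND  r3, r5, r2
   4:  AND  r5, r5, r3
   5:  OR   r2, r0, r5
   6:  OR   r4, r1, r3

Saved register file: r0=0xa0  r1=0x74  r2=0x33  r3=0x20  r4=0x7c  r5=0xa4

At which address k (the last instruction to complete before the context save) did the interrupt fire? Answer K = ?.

after  0: r0=0xa0 r1=0x74 r2=0xa0 r3=0xa7 r4=0x7c r5=0xa4  N=1 Z=0
after  1: r0=0xa0 r1=0x74 r2=0x33 r3=0xa7 r4=0x7c r5=0xa4  N=0 Z=0
after  2: r0=0xa0 r1=0x74 r2=0x33 r3=0xf4 r4=0x7c r5=0xa4  N=1 Z=0
after  3: r0=0xa0 r1=0x74 r2=0x33 r3=0x20 r4=0x7c r5=0xa4  N=0 Z=0
-- IRQ taken; context saved, return-PC = 4 --

K = 3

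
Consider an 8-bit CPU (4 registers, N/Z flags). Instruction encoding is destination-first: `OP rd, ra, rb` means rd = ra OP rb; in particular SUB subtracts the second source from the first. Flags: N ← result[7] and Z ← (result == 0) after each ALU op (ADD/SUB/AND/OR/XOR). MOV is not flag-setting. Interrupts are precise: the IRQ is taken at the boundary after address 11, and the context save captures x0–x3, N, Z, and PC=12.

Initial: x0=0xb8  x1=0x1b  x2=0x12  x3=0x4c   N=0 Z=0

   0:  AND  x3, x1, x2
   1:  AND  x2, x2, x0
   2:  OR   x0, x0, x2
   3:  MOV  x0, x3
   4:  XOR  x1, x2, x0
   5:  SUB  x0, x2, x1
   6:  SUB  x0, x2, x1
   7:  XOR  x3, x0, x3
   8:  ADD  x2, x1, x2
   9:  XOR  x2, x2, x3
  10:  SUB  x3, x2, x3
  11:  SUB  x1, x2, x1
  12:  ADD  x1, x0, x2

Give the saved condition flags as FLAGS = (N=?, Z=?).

FLAGS = (N=0, Z=0)

after  0: x0=0xb8 x1=0x1b x2=0x12 x3=0x12  N=0 Z=0
after  1: x0=0xb8 x1=0x1b x2=0x10 x3=0x12  N=0 Z=0
after  2: x0=0xb8 x1=0x1b x2=0x10 x3=0x12  N=1 Z=0
after  3: x0=0x12 x1=0x1b x2=0x10 x3=0x12  N=1 Z=0
after  4: x0=0x12 x1=0x02 x2=0x10 x3=0x12  N=0 Z=0
after  5: x0=0x0e x1=0x02 x2=0x10 x3=0x12  N=0 Z=0
after  6: x0=0x0e x1=0x02 x2=0x10 x3=0x12  N=0 Z=0
after  7: x0=0x0e x1=0x02 x2=0x10 x3=0x1c  N=0 Z=0
after  8: x0=0x0e x1=0x02 x2=0x12 x3=0x1c  N=0 Z=0
after  9: x0=0x0e x1=0x02 x2=0x0e x3=0x1c  N=0 Z=0
after 10: x0=0x0e x1=0x02 x2=0x0e x3=0xf2  N=1 Z=0
after 11: x0=0x0e x1=0x0c x2=0x0e x3=0xf2  N=0 Z=0
-- IRQ taken; context saved, return-PC = 12 --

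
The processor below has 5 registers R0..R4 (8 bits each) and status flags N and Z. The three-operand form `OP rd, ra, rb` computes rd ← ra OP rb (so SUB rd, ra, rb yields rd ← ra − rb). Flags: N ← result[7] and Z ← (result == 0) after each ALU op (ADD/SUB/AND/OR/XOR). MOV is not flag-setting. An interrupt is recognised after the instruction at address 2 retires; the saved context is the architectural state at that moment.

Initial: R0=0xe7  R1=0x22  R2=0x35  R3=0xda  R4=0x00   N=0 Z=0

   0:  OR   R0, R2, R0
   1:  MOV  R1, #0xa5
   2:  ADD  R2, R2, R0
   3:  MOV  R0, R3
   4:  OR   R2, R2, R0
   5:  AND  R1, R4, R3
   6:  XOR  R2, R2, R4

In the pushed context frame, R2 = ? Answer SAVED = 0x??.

after  0: R0=0xf7 R1=0x22 R2=0x35 R3=0xda R4=0x00  N=1 Z=0
after  1: R0=0xf7 R1=0xa5 R2=0x35 R3=0xda R4=0x00  N=1 Z=0
after  2: R0=0xf7 R1=0xa5 R2=0x2c R3=0xda R4=0x00  N=0 Z=0
-- IRQ taken; context saved, return-PC = 3 --

SAVED = 0x2c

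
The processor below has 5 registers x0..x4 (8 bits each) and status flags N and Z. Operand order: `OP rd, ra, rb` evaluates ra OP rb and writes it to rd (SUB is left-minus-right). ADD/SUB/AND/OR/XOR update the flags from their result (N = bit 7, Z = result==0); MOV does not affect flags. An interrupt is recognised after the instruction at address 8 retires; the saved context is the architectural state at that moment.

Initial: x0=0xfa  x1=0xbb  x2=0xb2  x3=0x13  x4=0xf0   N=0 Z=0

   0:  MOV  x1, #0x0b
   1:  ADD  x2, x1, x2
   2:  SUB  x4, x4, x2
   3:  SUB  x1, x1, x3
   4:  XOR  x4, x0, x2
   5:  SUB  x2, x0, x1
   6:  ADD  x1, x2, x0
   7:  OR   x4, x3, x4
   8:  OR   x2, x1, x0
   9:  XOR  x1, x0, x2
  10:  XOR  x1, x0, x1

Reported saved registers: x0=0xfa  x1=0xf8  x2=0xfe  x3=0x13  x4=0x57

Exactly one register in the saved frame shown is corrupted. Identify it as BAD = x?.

after  0: x0=0xfa x1=0x0b x2=0xb2 x3=0x13 x4=0xf0  N=0 Z=0
after  1: x0=0xfa x1=0x0b x2=0xbd x3=0x13 x4=0xf0  N=1 Z=0
after  2: x0=0xfa x1=0x0b x2=0xbd x3=0x13 x4=0x33  N=0 Z=0
after  3: x0=0xfa x1=0xf8 x2=0xbd x3=0x13 x4=0x33  N=1 Z=0
after  4: x0=0xfa x1=0xf8 x2=0xbd x3=0x13 x4=0x47  N=0 Z=0
after  5: x0=0xfa x1=0xf8 x2=0x02 x3=0x13 x4=0x47  N=0 Z=0
after  6: x0=0xfa x1=0xfc x2=0x02 x3=0x13 x4=0x47  N=1 Z=0
after  7: x0=0xfa x1=0xfc x2=0x02 x3=0x13 x4=0x57  N=0 Z=0
after  8: x0=0xfa x1=0xfc x2=0xfe x3=0x13 x4=0x57  N=1 Z=0
-- IRQ taken; context saved, return-PC = 9 --
mismatch: x1: reported 0xf8 vs actual 0xfc

BAD = x1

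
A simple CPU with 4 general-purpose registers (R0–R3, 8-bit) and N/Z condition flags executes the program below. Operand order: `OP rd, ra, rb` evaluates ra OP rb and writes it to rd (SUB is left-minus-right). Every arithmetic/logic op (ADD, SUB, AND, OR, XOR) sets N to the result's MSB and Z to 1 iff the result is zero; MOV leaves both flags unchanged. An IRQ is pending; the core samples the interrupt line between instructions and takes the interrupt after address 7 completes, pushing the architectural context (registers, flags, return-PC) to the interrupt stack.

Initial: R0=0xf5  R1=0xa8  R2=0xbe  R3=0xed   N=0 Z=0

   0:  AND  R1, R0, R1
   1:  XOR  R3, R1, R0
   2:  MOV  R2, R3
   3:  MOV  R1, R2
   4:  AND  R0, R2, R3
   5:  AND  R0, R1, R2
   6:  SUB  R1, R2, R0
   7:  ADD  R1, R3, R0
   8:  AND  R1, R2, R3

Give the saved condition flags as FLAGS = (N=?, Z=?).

FLAGS = (N=1, Z=0)

after  0: R0=0xf5 R1=0xa0 R2=0xbe R3=0xed  N=1 Z=0
after  1: R0=0xf5 R1=0xa0 R2=0xbe R3=0x55  N=0 Z=0
after  2: R0=0xf5 R1=0xa0 R2=0x55 R3=0x55  N=0 Z=0
after  3: R0=0xf5 R1=0x55 R2=0x55 R3=0x55  N=0 Z=0
after  4: R0=0x55 R1=0x55 R2=0x55 R3=0x55  N=0 Z=0
after  5: R0=0x55 R1=0x55 R2=0x55 R3=0x55  N=0 Z=0
after  6: R0=0x55 R1=0x00 R2=0x55 R3=0x55  N=0 Z=1
after  7: R0=0x55 R1=0xaa R2=0x55 R3=0x55  N=1 Z=0
-- IRQ taken; context saved, return-PC = 8 --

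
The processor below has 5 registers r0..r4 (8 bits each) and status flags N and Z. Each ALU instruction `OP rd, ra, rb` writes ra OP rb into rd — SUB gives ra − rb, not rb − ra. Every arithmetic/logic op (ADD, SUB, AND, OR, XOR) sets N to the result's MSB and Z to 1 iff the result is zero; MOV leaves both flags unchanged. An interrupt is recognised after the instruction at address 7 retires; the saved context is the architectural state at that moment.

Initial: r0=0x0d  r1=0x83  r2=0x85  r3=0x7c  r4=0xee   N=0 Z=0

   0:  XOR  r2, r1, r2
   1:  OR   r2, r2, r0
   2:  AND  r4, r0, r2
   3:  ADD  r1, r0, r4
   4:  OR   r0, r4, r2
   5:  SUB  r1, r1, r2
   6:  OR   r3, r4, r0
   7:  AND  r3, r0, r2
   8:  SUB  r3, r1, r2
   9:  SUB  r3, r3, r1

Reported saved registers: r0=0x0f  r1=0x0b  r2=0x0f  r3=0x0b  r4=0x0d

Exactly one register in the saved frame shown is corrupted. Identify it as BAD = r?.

after  0: r0=0x0d r1=0x83 r2=0x06 r3=0x7c r4=0xee  N=0 Z=0
after  1: r0=0x0d r1=0x83 r2=0x0f r3=0x7c r4=0xee  N=0 Z=0
after  2: r0=0x0d r1=0x83 r2=0x0f r3=0x7c r4=0x0d  N=0 Z=0
after  3: r0=0x0d r1=0x1a r2=0x0f r3=0x7c r4=0x0d  N=0 Z=0
after  4: r0=0x0f r1=0x1a r2=0x0f r3=0x7c r4=0x0d  N=0 Z=0
after  5: r0=0x0f r1=0x0b r2=0x0f r3=0x7c r4=0x0d  N=0 Z=0
after  6: r0=0x0f r1=0x0b r2=0x0f r3=0x0f r4=0x0d  N=0 Z=0
after  7: r0=0x0f r1=0x0b r2=0x0f r3=0x0f r4=0x0d  N=0 Z=0
-- IRQ taken; context saved, return-PC = 8 --
mismatch: r3: reported 0x0b vs actual 0x0f

BAD = r3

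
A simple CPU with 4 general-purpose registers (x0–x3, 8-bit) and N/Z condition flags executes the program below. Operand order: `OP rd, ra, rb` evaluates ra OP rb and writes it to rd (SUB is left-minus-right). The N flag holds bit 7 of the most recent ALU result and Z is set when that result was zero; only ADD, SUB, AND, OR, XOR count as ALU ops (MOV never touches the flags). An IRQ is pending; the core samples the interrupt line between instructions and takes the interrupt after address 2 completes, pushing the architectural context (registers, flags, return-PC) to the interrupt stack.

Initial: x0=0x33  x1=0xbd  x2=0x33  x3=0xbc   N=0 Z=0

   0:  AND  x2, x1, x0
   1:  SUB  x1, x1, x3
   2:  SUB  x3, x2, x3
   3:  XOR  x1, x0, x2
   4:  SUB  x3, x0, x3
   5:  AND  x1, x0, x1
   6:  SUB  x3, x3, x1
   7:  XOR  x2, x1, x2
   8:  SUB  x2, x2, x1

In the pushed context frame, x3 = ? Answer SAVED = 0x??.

SAVED = 0x75

after  0: x0=0x33 x1=0xbd x2=0x31 x3=0xbc  N=0 Z=0
after  1: x0=0x33 x1=0x01 x2=0x31 x3=0xbc  N=0 Z=0
after  2: x0=0x33 x1=0x01 x2=0x31 x3=0x75  N=0 Z=0
-- IRQ taken; context saved, return-PC = 3 --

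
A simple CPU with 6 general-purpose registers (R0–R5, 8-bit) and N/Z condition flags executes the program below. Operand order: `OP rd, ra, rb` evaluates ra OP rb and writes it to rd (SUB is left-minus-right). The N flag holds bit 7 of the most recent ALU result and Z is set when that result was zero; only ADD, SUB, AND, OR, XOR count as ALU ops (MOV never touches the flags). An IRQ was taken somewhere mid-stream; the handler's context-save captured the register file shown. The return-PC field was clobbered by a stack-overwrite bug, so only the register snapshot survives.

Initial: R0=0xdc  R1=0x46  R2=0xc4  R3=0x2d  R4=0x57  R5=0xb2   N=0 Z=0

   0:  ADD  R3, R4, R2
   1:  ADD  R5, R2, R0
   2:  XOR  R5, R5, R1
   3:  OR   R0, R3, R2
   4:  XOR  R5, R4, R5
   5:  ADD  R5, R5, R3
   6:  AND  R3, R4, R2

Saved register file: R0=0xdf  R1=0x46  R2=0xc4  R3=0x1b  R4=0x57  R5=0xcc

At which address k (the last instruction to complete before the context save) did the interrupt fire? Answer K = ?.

K = 5

after  0: R0=0xdc R1=0x46 R2=0xc4 R3=0x1b R4=0x57 R5=0xb2  N=0 Z=0
after  1: R0=0xdc R1=0x46 R2=0xc4 R3=0x1b R4=0x57 R5=0xa0  N=1 Z=0
after  2: R0=0xdc R1=0x46 R2=0xc4 R3=0x1b R4=0x57 R5=0xe6  N=1 Z=0
after  3: R0=0xdf R1=0x46 R2=0xc4 R3=0x1b R4=0x57 R5=0xe6  N=1 Z=0
after  4: R0=0xdf R1=0x46 R2=0xc4 R3=0x1b R4=0x57 R5=0xb1  N=1 Z=0
after  5: R0=0xdf R1=0x46 R2=0xc4 R3=0x1b R4=0x57 R5=0xcc  N=1 Z=0
-- IRQ taken; context saved, return-PC = 6 --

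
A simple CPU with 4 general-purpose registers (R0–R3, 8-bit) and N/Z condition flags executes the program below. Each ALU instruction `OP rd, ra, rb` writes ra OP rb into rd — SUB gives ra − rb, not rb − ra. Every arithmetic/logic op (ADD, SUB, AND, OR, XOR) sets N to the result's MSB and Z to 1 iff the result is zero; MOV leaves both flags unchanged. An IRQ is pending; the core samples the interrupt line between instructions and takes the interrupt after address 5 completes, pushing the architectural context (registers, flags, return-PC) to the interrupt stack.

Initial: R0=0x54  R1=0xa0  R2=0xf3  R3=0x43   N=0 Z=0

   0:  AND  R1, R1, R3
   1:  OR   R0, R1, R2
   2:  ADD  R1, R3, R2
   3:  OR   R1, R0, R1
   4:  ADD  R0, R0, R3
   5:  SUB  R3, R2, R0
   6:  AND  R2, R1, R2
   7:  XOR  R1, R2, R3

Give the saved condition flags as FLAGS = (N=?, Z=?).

FLAGS = (N=1, Z=0)

after  0: R0=0x54 R1=0x00 R2=0xf3 R3=0x43  N=0 Z=1
after  1: R0=0xf3 R1=0x00 R2=0xf3 R3=0x43  N=1 Z=0
after  2: R0=0xf3 R1=0x36 R2=0xf3 R3=0x43  N=0 Z=0
after  3: R0=0xf3 R1=0xf7 R2=0xf3 R3=0x43  N=1 Z=0
after  4: R0=0x36 R1=0xf7 R2=0xf3 R3=0x43  N=0 Z=0
after  5: R0=0x36 R1=0xf7 R2=0xf3 R3=0xbd  N=1 Z=0
-- IRQ taken; context saved, return-PC = 6 --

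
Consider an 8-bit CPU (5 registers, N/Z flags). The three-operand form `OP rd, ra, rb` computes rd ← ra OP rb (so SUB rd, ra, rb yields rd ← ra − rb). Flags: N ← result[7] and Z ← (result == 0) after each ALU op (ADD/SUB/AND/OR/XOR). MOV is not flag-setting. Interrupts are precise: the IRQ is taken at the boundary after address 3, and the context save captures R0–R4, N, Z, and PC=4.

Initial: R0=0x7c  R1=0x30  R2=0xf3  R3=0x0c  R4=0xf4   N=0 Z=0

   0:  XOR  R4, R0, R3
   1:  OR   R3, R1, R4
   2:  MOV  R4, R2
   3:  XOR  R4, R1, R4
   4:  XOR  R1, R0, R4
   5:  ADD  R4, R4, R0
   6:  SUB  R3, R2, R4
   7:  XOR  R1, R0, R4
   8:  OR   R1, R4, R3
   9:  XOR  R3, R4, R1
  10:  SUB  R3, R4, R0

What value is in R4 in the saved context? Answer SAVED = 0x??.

SAVED = 0xc3

after  0: R0=0x7c R1=0x30 R2=0xf3 R3=0x0c R4=0x70  N=0 Z=0
after  1: R0=0x7c R1=0x30 R2=0xf3 R3=0x70 R4=0x70  N=0 Z=0
after  2: R0=0x7c R1=0x30 R2=0xf3 R3=0x70 R4=0xf3  N=0 Z=0
after  3: R0=0x7c R1=0x30 R2=0xf3 R3=0x70 R4=0xc3  N=1 Z=0
-- IRQ taken; context saved, return-PC = 4 --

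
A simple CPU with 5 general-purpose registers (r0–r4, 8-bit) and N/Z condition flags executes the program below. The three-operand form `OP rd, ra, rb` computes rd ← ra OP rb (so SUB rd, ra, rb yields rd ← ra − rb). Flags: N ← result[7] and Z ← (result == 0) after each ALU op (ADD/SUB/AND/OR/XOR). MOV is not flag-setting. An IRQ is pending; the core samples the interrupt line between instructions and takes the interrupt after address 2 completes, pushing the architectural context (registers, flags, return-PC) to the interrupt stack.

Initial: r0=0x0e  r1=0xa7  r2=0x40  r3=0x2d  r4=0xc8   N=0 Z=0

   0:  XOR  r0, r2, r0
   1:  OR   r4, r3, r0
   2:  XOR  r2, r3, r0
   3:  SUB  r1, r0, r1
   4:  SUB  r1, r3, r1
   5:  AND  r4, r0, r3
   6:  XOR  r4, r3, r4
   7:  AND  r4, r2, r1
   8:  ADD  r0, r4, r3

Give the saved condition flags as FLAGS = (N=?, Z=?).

after  0: r0=0x4e r1=0xa7 r2=0x40 r3=0x2d r4=0xc8  N=0 Z=0
after  1: r0=0x4e r1=0xa7 r2=0x40 r3=0x2d r4=0x6f  N=0 Z=0
after  2: r0=0x4e r1=0xa7 r2=0x63 r3=0x2d r4=0x6f  N=0 Z=0
-- IRQ taken; context saved, return-PC = 3 --

FLAGS = (N=0, Z=0)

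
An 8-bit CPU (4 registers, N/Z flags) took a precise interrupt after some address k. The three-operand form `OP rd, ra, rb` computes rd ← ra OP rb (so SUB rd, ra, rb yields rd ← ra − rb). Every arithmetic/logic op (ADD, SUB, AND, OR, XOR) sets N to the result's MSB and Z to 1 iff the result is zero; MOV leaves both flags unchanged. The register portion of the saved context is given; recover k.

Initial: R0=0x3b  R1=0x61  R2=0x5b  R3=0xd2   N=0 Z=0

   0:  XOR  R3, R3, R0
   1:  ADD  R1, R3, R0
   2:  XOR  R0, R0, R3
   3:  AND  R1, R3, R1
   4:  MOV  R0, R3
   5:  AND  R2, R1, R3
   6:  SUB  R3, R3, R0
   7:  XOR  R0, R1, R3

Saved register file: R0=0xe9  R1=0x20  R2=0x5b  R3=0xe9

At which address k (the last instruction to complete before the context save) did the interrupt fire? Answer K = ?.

K = 4

after  0: R0=0x3b R1=0x61 R2=0x5b R3=0xe9  N=1 Z=0
after  1: R0=0x3b R1=0x24 R2=0x5b R3=0xe9  N=0 Z=0
after  2: R0=0xd2 R1=0x24 R2=0x5b R3=0xe9  N=1 Z=0
after  3: R0=0xd2 R1=0x20 R2=0x5b R3=0xe9  N=0 Z=0
after  4: R0=0xe9 R1=0x20 R2=0x5b R3=0xe9  N=0 Z=0
-- IRQ taken; context saved, return-PC = 5 --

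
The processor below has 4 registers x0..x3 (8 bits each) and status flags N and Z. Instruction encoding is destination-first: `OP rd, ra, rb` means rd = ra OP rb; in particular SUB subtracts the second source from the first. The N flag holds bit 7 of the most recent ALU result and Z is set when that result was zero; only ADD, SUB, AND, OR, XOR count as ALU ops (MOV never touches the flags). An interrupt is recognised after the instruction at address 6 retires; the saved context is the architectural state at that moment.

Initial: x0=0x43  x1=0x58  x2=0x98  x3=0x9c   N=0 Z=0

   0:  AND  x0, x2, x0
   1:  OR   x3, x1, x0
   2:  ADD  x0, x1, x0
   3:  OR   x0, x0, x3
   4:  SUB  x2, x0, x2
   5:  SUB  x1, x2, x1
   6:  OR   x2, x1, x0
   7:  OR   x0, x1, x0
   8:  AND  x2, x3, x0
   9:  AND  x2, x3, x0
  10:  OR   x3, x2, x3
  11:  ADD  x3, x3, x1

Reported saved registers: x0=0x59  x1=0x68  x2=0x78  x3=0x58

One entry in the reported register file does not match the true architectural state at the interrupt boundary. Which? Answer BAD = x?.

BAD = x0

after  0: x0=0x00 x1=0x58 x2=0x98 x3=0x9c  N=0 Z=1
after  1: x0=0x00 x1=0x58 x2=0x98 x3=0x58  N=0 Z=0
after  2: x0=0x58 x1=0x58 x2=0x98 x3=0x58  N=0 Z=0
after  3: x0=0x58 x1=0x58 x2=0x98 x3=0x58  N=0 Z=0
after  4: x0=0x58 x1=0x58 x2=0xc0 x3=0x58  N=1 Z=0
after  5: x0=0x58 x1=0x68 x2=0xc0 x3=0x58  N=0 Z=0
after  6: x0=0x58 x1=0x68 x2=0x78 x3=0x58  N=0 Z=0
-- IRQ taken; context saved, return-PC = 7 --
mismatch: x0: reported 0x59 vs actual 0x58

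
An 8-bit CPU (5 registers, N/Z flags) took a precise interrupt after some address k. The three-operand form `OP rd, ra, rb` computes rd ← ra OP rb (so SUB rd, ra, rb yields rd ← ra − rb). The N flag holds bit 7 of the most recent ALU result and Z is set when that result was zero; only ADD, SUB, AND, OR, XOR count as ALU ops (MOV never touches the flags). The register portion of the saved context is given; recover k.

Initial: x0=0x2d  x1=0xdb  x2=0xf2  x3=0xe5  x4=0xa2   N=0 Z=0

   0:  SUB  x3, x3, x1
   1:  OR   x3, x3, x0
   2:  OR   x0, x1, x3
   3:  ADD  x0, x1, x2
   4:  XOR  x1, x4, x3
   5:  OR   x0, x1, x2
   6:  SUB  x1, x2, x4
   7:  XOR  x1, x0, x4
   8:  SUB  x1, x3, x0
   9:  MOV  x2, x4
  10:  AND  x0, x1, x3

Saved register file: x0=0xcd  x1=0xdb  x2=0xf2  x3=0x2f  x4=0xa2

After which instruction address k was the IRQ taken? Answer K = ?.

after  0: x0=0x2d x1=0xdb x2=0xf2 x3=0x0a x4=0xa2  N=0 Z=0
after  1: x0=0x2d x1=0xdb x2=0xf2 x3=0x2f x4=0xa2  N=0 Z=0
after  2: x0=0xff x1=0xdb x2=0xf2 x3=0x2f x4=0xa2  N=1 Z=0
after  3: x0=0xcd x1=0xdb x2=0xf2 x3=0x2f x4=0xa2  N=1 Z=0
-- IRQ taken; context saved, return-PC = 4 --

K = 3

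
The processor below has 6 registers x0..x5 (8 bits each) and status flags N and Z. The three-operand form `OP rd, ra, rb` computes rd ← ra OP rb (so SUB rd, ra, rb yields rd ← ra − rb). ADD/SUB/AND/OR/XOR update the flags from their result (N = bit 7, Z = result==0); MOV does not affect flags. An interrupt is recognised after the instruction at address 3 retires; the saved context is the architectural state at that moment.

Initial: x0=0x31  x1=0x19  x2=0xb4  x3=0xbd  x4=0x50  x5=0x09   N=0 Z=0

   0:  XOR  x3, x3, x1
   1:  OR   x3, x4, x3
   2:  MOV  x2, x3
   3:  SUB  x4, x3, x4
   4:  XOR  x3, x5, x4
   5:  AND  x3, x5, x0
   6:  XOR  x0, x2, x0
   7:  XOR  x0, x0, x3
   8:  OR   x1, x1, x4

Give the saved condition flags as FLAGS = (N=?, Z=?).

after  0: x0=0x31 x1=0x19 x2=0xb4 x3=0xa4 x4=0x50 x5=0x09  N=1 Z=0
after  1: x0=0x31 x1=0x19 x2=0xb4 x3=0xf4 x4=0x50 x5=0x09  N=1 Z=0
after  2: x0=0x31 x1=0x19 x2=0xf4 x3=0xf4 x4=0x50 x5=0x09  N=1 Z=0
after  3: x0=0x31 x1=0x19 x2=0xf4 x3=0xf4 x4=0xa4 x5=0x09  N=1 Z=0
-- IRQ taken; context saved, return-PC = 4 --

FLAGS = (N=1, Z=0)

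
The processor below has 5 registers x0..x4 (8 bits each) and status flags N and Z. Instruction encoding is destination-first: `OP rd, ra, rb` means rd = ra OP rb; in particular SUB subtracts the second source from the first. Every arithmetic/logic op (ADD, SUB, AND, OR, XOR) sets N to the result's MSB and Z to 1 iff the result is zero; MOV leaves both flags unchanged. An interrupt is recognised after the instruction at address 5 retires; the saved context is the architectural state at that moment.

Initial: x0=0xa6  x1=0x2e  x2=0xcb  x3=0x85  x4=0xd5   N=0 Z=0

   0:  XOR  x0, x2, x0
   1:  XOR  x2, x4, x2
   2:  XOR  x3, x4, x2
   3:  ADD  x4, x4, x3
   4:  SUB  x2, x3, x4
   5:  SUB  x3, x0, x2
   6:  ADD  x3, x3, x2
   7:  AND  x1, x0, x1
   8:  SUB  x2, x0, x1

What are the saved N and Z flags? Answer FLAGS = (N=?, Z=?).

after  0: x0=0x6d x1=0x2e x2=0xcb x3=0x85 x4=0xd5  N=0 Z=0
after  1: x0=0x6d x1=0x2e x2=0x1e x3=0x85 x4=0xd5  N=0 Z=0
after  2: x0=0x6d x1=0x2e x2=0x1e x3=0xcb x4=0xd5  N=1 Z=0
after  3: x0=0x6d x1=0x2e x2=0x1e x3=0xcb x4=0xa0  N=1 Z=0
after  4: x0=0x6d x1=0x2e x2=0x2b x3=0xcb x4=0xa0  N=0 Z=0
after  5: x0=0x6d x1=0x2e x2=0x2b x3=0x42 x4=0xa0  N=0 Z=0
-- IRQ taken; context saved, return-PC = 6 --

FLAGS = (N=0, Z=0)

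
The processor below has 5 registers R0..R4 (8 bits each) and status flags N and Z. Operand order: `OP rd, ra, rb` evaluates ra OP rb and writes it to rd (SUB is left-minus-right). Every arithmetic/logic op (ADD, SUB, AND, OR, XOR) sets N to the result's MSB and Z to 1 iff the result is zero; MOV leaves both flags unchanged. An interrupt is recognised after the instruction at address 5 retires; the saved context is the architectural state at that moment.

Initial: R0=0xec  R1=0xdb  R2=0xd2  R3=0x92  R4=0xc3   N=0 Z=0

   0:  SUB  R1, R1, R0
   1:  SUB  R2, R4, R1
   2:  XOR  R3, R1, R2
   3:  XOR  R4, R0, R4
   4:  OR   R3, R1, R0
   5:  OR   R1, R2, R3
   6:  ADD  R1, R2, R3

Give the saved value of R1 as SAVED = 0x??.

SAVED = 0xff

after  0: R0=0xec R1=0xef R2=0xd2 R3=0x92 R4=0xc3  N=1 Z=0
after  1: R0=0xec R1=0xef R2=0xd4 R3=0x92 R4=0xc3  N=1 Z=0
after  2: R0=0xec R1=0xef R2=0xd4 R3=0x3b R4=0xc3  N=0 Z=0
after  3: R0=0xec R1=0xef R2=0xd4 R3=0x3b R4=0x2f  N=0 Z=0
after  4: R0=0xec R1=0xef R2=0xd4 R3=0xef R4=0x2f  N=1 Z=0
after  5: R0=0xec R1=0xff R2=0xd4 R3=0xef R4=0x2f  N=1 Z=0
-- IRQ taken; context saved, return-PC = 6 --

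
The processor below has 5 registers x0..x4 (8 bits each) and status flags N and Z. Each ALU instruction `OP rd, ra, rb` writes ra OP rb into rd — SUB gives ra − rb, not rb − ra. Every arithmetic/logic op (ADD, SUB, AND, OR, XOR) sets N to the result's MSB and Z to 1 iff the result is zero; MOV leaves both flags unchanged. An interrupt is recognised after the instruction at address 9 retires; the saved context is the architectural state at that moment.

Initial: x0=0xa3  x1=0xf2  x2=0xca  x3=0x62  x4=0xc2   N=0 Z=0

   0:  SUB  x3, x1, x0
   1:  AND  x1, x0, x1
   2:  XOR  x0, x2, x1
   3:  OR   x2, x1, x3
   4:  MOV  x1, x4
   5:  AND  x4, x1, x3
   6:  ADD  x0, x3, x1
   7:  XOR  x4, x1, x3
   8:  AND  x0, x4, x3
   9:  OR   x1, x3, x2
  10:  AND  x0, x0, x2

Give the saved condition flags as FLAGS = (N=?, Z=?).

after  0: x0=0xa3 x1=0xf2 x2=0xca x3=0x4f x4=0xc2  N=0 Z=0
after  1: x0=0xa3 x1=0xa2 x2=0xca x3=0x4f x4=0xc2  N=1 Z=0
after  2: x0=0x68 x1=0xa2 x2=0xca x3=0x4f x4=0xc2  N=0 Z=0
after  3: x0=0x68 x1=0xa2 x2=0xef x3=0x4f x4=0xc2  N=1 Z=0
after  4: x0=0x68 x1=0xc2 x2=0xef x3=0x4f x4=0xc2  N=1 Z=0
after  5: x0=0x68 x1=0xc2 x2=0xef x3=0x4f x4=0x42  N=0 Z=0
after  6: x0=0x11 x1=0xc2 x2=0xef x3=0x4f x4=0x42  N=0 Z=0
after  7: x0=0x11 x1=0xc2 x2=0xef x3=0x4f x4=0x8d  N=1 Z=0
after  8: x0=0x0d x1=0xc2 x2=0xef x3=0x4f x4=0x8d  N=0 Z=0
after  9: x0=0x0d x1=0xef x2=0xef x3=0x4f x4=0x8d  N=1 Z=0
-- IRQ taken; context saved, return-PC = 10 --

FLAGS = (N=1, Z=0)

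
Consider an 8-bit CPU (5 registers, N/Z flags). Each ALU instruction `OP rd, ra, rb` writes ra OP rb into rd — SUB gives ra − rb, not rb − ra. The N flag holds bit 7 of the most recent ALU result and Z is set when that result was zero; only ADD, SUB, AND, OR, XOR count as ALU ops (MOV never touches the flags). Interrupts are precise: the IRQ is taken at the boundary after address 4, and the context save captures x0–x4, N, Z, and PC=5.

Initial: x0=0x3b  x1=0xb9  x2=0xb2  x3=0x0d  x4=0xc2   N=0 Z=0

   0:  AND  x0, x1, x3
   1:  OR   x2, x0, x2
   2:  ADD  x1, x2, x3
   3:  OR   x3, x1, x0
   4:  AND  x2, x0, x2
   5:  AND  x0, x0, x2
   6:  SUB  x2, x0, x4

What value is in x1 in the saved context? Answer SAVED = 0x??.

after  0: x0=0x09 x1=0xb9 x2=0xb2 x3=0x0d x4=0xc2  N=0 Z=0
after  1: x0=0x09 x1=0xb9 x2=0xbb x3=0x0d x4=0xc2  N=1 Z=0
after  2: x0=0x09 x1=0xc8 x2=0xbb x3=0x0d x4=0xc2  N=1 Z=0
after  3: x0=0x09 x1=0xc8 x2=0xbb x3=0xc9 x4=0xc2  N=1 Z=0
after  4: x0=0x09 x1=0xc8 x2=0x09 x3=0xc9 x4=0xc2  N=0 Z=0
-- IRQ taken; context saved, return-PC = 5 --

SAVED = 0xc8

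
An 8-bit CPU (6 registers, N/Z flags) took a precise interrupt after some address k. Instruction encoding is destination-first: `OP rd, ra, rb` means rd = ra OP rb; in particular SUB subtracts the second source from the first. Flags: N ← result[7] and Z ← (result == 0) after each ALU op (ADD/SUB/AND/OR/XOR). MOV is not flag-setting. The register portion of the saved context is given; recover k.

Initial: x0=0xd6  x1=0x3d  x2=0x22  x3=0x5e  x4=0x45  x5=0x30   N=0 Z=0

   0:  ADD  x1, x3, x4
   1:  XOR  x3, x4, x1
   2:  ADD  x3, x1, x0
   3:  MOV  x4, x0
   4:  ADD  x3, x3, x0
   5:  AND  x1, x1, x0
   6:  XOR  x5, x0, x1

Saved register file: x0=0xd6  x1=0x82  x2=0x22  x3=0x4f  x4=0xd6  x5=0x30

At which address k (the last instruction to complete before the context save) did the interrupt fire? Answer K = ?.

after  0: x0=0xd6 x1=0xa3 x2=0x22 x3=0x5e x4=0x45 x5=0x30  N=1 Z=0
after  1: x0=0xd6 x1=0xa3 x2=0x22 x3=0xe6 x4=0x45 x5=0x30  N=1 Z=0
after  2: x0=0xd6 x1=0xa3 x2=0x22 x3=0x79 x4=0x45 x5=0x30  N=0 Z=0
after  3: x0=0xd6 x1=0xa3 x2=0x22 x3=0x79 x4=0xd6 x5=0x30  N=0 Z=0
after  4: x0=0xd6 x1=0xa3 x2=0x22 x3=0x4f x4=0xd6 x5=0x30  N=0 Z=0
after  5: x0=0xd6 x1=0x82 x2=0x22 x3=0x4f x4=0xd6 x5=0x30  N=1 Z=0
-- IRQ taken; context saved, return-PC = 6 --

K = 5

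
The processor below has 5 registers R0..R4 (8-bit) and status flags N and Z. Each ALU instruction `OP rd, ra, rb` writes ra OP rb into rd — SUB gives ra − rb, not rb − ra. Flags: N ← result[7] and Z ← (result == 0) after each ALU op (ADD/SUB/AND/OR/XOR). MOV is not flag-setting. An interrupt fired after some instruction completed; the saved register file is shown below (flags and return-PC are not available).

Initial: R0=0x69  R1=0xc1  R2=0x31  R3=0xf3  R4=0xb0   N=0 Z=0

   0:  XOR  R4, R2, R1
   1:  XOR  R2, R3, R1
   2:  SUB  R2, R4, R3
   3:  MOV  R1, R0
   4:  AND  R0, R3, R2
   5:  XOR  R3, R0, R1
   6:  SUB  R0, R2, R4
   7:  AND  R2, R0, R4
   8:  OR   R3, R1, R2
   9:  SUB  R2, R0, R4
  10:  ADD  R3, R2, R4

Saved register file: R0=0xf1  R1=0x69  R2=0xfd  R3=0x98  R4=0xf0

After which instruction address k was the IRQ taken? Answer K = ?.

K = 5

after  0: R0=0x69 R1=0xc1 R2=0x31 R3=0xf3 R4=0xf0  N=1 Z=0
after  1: R0=0x69 R1=0xc1 R2=0x32 R3=0xf3 R4=0xf0  N=0 Z=0
after  2: R0=0x69 R1=0xc1 R2=0xfd R3=0xf3 R4=0xf0  N=1 Z=0
after  3: R0=0x69 R1=0x69 R2=0xfd R3=0xf3 R4=0xf0  N=1 Z=0
after  4: R0=0xf1 R1=0x69 R2=0xfd R3=0xf3 R4=0xf0  N=1 Z=0
after  5: R0=0xf1 R1=0x69 R2=0xfd R3=0x98 R4=0xf0  N=1 Z=0
-- IRQ taken; context saved, return-PC = 6 --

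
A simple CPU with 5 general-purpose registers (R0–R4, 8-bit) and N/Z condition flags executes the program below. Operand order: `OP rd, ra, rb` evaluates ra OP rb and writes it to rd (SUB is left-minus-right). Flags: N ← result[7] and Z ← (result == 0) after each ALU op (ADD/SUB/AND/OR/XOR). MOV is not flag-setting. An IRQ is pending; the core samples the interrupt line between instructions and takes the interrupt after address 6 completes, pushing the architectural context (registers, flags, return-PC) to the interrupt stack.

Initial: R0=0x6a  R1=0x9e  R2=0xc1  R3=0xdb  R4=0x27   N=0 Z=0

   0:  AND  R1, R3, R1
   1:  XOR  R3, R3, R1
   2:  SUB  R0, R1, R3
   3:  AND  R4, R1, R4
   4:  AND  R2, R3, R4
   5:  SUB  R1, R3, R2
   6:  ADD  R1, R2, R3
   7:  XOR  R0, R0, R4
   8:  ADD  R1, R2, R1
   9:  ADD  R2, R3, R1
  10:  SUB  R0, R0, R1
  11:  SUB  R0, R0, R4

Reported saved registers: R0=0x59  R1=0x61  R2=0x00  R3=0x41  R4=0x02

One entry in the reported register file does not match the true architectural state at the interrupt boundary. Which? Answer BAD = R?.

after  0: R0=0x6a R1=0x9a R2=0xc1 R3=0xdb R4=0x27  N=1 Z=0
after  1: R0=0x6a R1=0x9a R2=0xc1 R3=0x41 R4=0x27  N=0 Z=0
after  2: R0=0x59 R1=0x9a R2=0xc1 R3=0x41 R4=0x27  N=0 Z=0
after  3: R0=0x59 R1=0x9a R2=0xc1 R3=0x41 R4=0x02  N=0 Z=0
after  4: R0=0x59 R1=0x9a R2=0x00 R3=0x41 R4=0x02  N=0 Z=1
after  5: R0=0x59 R1=0x41 R2=0x00 R3=0x41 R4=0x02  N=0 Z=0
after  6: R0=0x59 R1=0x41 R2=0x00 R3=0x41 R4=0x02  N=0 Z=0
-- IRQ taken; context saved, return-PC = 7 --
mismatch: R1: reported 0x61 vs actual 0x41

BAD = R1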